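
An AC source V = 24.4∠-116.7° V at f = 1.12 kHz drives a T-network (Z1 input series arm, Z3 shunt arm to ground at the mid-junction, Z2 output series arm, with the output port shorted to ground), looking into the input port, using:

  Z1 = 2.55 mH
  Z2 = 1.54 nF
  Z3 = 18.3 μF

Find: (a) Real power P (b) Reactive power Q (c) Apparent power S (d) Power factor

Step 1 — Angular frequency: ω = 2π·f = 2π·1120 = 7037 rad/s.
Step 2 — Component impedances:
  Z1: Z = jωL = j·7037·0.00255 = 0 + j17.94 Ω
  Z2: Z = 1/(jωC) = -j/(ω·C) = 0 - j9.227e+04 Ω
  Z3: Z = 1/(jωC) = -j/(ω·C) = 0 - j7.765 Ω
Step 3 — With the output port shorted to ground, the output series arm Z2 runs from the junction to ground; the shunt arm Z3 also runs from the junction to ground. They appear in parallel: Z3 || Z2 = 0 - j7.765 Ω.
Step 4 — Series with input arm Z1: Z_in = Z1 + (Z3 || Z2) = 0 + j10.18 Ω = 10.18∠90.0° Ω.
Step 5 — Source phasor: V = 24.4∠-116.7° V = -10.96 - j21.8 V.
Step 6 — Current: I = V / Z = -2.141 + j1.077 A = 2.397∠153.3° A.
Step 7 — Complex power: S = V·I* = 0 + j58.48 VA.
Step 8 — Real power: P = Re(S) = 0 W.
Step 9 — Reactive power: Q = Im(S) = 58.48 VAR.
Step 10 — Apparent power: |S| = 58.48 VA.
Step 11 — Power factor: PF = P/|S| = 0 (lagging).

(a) P = 0 W  (b) Q = 58.48 VAR  (c) S = 58.48 VA  (d) PF = 0 (lagging)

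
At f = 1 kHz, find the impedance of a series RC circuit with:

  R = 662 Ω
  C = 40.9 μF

Step 1 — Angular frequency: ω = 2π·f = 2π·1000 = 6283 rad/s.
Step 2 — Component impedances:
  R: Z = R = 662 Ω
  C: Z = 1/(jωC) = -j/(ω·C) = 0 - j3.891 Ω
Step 3 — Series combination: Z_total = R + C = 662 - j3.891 Ω = 662∠-0.3° Ω.

Z = 662 - j3.891 Ω = 662∠-0.3° Ω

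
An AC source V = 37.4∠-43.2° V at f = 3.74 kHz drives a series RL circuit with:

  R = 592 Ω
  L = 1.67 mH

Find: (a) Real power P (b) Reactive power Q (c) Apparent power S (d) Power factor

Step 1 — Angular frequency: ω = 2π·f = 2π·3740 = 2.35e+04 rad/s.
Step 2 — Component impedances:
  R: Z = R = 592 Ω
  L: Z = jωL = j·2.35e+04·0.00167 = 0 + j39.24 Ω
Step 3 — Series combination: Z_total = R + L = 592 + j39.24 Ω = 593.3∠3.8° Ω.
Step 4 — Source phasor: V = 37.4∠-43.2° V = 27.26 - j25.6 V.
Step 5 — Current: I = V / Z = 0.043 - j0.0461 A = 0.06304∠-47.0° A.
Step 6 — Complex power: S = V·I* = 2.352 + j0.1559 VA.
Step 7 — Real power: P = Re(S) = 2.352 W.
Step 8 — Reactive power: Q = Im(S) = 0.1559 VAR.
Step 9 — Apparent power: |S| = 2.358 VA.
Step 10 — Power factor: PF = P/|S| = 0.9978 (lagging).

(a) P = 2.352 W  (b) Q = 0.1559 VAR  (c) S = 2.358 VA  (d) PF = 0.9978 (lagging)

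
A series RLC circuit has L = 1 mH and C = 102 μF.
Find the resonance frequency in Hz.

Step 1 — Resonance condition Im(Z)=0 gives ω₀ = 1/√(LC).
Step 2 — ω₀ = 1/√(0.001·0.000102) = 3131 rad/s.
Step 3 — f₀ = ω₀/(2π) = 498.3 Hz.

f₀ = 498.3 Hz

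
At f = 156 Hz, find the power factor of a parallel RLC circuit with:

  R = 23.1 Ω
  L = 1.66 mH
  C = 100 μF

Step 1 — Angular frequency: ω = 2π·f = 2π·156 = 980.2 rad/s.
Step 2 — Component impedances:
  R: Z = R = 23.1 Ω
  L: Z = jωL = j·980.2·0.00166 = 0 + j1.627 Ω
  C: Z = 1/(jωC) = -j/(ω·C) = 0 - j10.2 Ω
Step 3 — Parallel combination: 1/Z_total = 1/R + 1/L + 1/C; Z_total = 0.1611 + j1.922 Ω = 1.929∠85.2° Ω.
Step 4 — Power factor: PF = cos(φ) = Re(Z)/|Z| = 0.1611/1.929 = 0.08351.
Step 5 — Type: Im(Z) = 1.922 ⇒ lagging (phase φ = 85.2°).

PF = 0.08351 (lagging, φ = 85.2°)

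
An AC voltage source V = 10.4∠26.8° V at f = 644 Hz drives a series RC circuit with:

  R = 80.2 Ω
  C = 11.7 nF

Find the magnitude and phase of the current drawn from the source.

Step 1 — Angular frequency: ω = 2π·f = 2π·644 = 4046 rad/s.
Step 2 — Component impedances:
  R: Z = R = 80.2 Ω
  C: Z = 1/(jωC) = -j/(ω·C) = 0 - j2.112e+04 Ω
Step 3 — Series combination: Z_total = R + C = 80.2 - j2.112e+04 Ω = 2.112e+04∠-89.8° Ω.
Step 4 — Source phasor: V = 10.4∠26.8° V = 9.283 + j4.689 V.
Step 5 — Ohm's law: I = V / Z_total = (9.283 + j4.689) / (80.2 - j2.112e+04) = -0.0002203 + j0.0004403 A.
Step 6 — Convert to polar: |I| = 0.0004924 A, ∠I = 116.6°.

I = 0.0004924∠116.6° A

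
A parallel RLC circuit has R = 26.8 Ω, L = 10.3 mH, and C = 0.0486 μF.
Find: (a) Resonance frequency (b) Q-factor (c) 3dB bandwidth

Step 1 — Resonance: ω₀ = 1/√(LC) = 1/√(0.0103·4.86e-08) = 4.47e+04 rad/s.
Step 2 — f₀ = ω₀/(2π) = 7114 Hz.
Step 3 — Parallel Q: Q = R/(ω₀L) = 26.8/(4.47e+04·0.0103) = 0.05821.
Step 4 — Bandwidth: Δω = ω₀/Q = 7.678e+05 rad/s; BW = Δω/(2π) = 1.222e+05 Hz.

(a) f₀ = 7114 Hz  (b) Q = 0.05821  (c) BW = 1.222e+05 Hz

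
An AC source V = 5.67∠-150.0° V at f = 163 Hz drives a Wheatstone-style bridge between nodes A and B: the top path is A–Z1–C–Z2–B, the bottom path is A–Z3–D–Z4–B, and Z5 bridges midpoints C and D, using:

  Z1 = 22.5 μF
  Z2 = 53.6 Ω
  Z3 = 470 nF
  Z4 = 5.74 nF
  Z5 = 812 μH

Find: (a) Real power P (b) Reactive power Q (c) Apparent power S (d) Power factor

Step 1 — Angular frequency: ω = 2π·f = 2π·163 = 1024 rad/s.
Step 2 — Component impedances:
  Z1: Z = 1/(jωC) = -j/(ω·C) = 0 - j43.4 Ω
  Z2: Z = R = 53.6 Ω
  Z3: Z = 1/(jωC) = -j/(ω·C) = 0 - j2077 Ω
  Z4: Z = 1/(jωC) = -j/(ω·C) = 0 - j1.701e+05 Ω
  Z5: Z = jωL = j·1024·0.000812 = 0 + j0.8316 Ω
Step 3 — Bridge requires nodal analysis (the Z5 bridge couples midpoints C and D, so the two paths cannot be reduced to a simple series/parallel combination). Setting node B to ground and injecting 1 A at node A, the 3-node admittance system at A, C, D solves to V_A = Z_AB = 53.6 - j42.52 Ω = 68.42∠-38.4° Ω.
Step 4 — Source phasor: V = 5.67∠-150.0° V = -4.91 - j2.835 V.
Step 5 — Current: I = V / Z = -0.03047 - j0.07707 A = 0.08287∠-111.6° A.
Step 6 — Complex power: S = V·I* = 0.3681 - j0.292 VA.
Step 7 — Real power: P = Re(S) = 0.3681 W.
Step 8 — Reactive power: Q = Im(S) = -0.292 VAR.
Step 9 — Apparent power: |S| = 0.4699 VA.
Step 10 — Power factor: PF = P/|S| = 0.7834 (leading).

(a) P = 0.3681 W  (b) Q = -0.292 VAR  (c) S = 0.4699 VA  (d) PF = 0.7834 (leading)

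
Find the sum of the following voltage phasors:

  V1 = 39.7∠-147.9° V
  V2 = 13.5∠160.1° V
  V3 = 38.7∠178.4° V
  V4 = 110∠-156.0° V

Step 1 — Convert each phasor to rectangular form:
  V1 = 39.7·(cos(-147.9°) + j·sin(-147.9°)) = -33.63 - j21.1 V
  V2 = 13.5·(cos(160.1°) + j·sin(160.1°)) = -12.69 + j4.595 V
  V3 = 38.7·(cos(178.4°) + j·sin(178.4°)) = -38.68 + j1.081 V
  V4 = 110·(cos(-156.0°) + j·sin(-156.0°)) = -100.5 - j44.74 V
Step 2 — Sum components: V_total = -185.5 - j60.16 V.
Step 3 — Convert to polar: |V_total| = 195 V, ∠V_total = -162.0°.

V_total = 195∠-162.0° V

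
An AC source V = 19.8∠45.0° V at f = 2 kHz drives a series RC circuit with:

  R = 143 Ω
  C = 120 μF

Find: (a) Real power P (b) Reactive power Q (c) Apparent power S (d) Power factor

Step 1 — Angular frequency: ω = 2π·f = 2π·2000 = 1.257e+04 rad/s.
Step 2 — Component impedances:
  R: Z = R = 143 Ω
  C: Z = 1/(jωC) = -j/(ω·C) = 0 - j0.6631 Ω
Step 3 — Series combination: Z_total = R + C = 143 - j0.6631 Ω = 143∠-0.3° Ω.
Step 4 — Source phasor: V = 19.8∠45.0° V = 14 + j14 V.
Step 5 — Current: I = V / Z = 0.09745 + j0.09836 A = 0.1385∠45.3° A.
Step 6 — Complex power: S = V·I* = 2.741 - j0.01271 VA.
Step 7 — Real power: P = Re(S) = 2.741 W.
Step 8 — Reactive power: Q = Im(S) = -0.01271 VAR.
Step 9 — Apparent power: |S| = 2.742 VA.
Step 10 — Power factor: PF = P/|S| = 1 (leading).

(a) P = 2.741 W  (b) Q = -0.01271 VAR  (c) S = 2.742 VA  (d) PF = 1 (leading)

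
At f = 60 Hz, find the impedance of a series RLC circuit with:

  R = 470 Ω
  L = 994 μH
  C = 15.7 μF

Step 1 — Angular frequency: ω = 2π·f = 2π·60 = 377 rad/s.
Step 2 — Component impedances:
  R: Z = R = 470 Ω
  L: Z = jωL = j·377·0.000994 = 0 + j0.3747 Ω
  C: Z = 1/(jωC) = -j/(ω·C) = 0 - j169 Ω
Step 3 — Series combination: Z_total = R + L + C = 470 - j168.6 Ω = 499.3∠-19.7° Ω.

Z = 470 - j168.6 Ω = 499.3∠-19.7° Ω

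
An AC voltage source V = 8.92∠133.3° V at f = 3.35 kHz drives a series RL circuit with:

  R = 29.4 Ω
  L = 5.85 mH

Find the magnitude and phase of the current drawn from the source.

Step 1 — Angular frequency: ω = 2π·f = 2π·3350 = 2.105e+04 rad/s.
Step 2 — Component impedances:
  R: Z = R = 29.4 Ω
  L: Z = jωL = j·2.105e+04·0.00585 = 0 + j123.1 Ω
Step 3 — Series combination: Z_total = R + L = 29.4 + j123.1 Ω = 126.6∠76.6° Ω.
Step 4 — Source phasor: V = 8.92∠133.3° V = -6.117 + j6.492 V.
Step 5 — Ohm's law: I = V / Z_total = (-6.117 + j6.492) / (29.4 + j123.1) = 0.03865 + j0.05891 A.
Step 6 — Convert to polar: |I| = 0.07046 A, ∠I = 56.7°.

I = 0.07046∠56.7° A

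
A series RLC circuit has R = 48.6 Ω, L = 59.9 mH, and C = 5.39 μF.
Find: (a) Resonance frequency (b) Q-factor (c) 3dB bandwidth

Step 1 — Resonance condition Im(Z)=0 gives ω₀ = 1/√(LC).
Step 2 — ω₀ = 1/√(0.0599·5.39e-06) = 1760 rad/s.
Step 3 — f₀ = ω₀/(2π) = 280.1 Hz.
Step 4 — Series Q: Q = ω₀L/R = 1760·0.0599/48.6 = 2.169.
Step 5 — 3dB bandwidth: Δω = ω₀/Q = 811.4 rad/s; BW = Δω/(2π) = 129.1 Hz.

(a) f₀ = 280.1 Hz  (b) Q = 2.169  (c) BW = 129.1 Hz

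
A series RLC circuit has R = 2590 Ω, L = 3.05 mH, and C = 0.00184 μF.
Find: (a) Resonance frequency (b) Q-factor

Step 1 — Resonance condition Im(Z)=0 gives ω₀ = 1/√(LC).
Step 2 — ω₀ = 1/√(0.00305·1.84e-09) = 4.221e+05 rad/s.
Step 3 — f₀ = ω₀/(2π) = 6.718e+04 Hz.
Step 4 — Series Q: Q = ω₀L/R = 4.221e+05·0.00305/2590 = 0.4971.

(a) f₀ = 6.718e+04 Hz  (b) Q = 0.4971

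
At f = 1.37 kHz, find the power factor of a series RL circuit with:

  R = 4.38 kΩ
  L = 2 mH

Step 1 — Angular frequency: ω = 2π·f = 2π·1370 = 8608 rad/s.
Step 2 — Component impedances:
  R: Z = R = 4380 Ω
  L: Z = jωL = j·8608·0.002 = 0 + j17.22 Ω
Step 3 — Series combination: Z_total = R + L = 4380 + j17.22 Ω = 4380∠0.2° Ω.
Step 4 — Power factor: PF = cos(φ) = Re(Z)/|Z| = 4380/4380 = 1.
Step 5 — Type: Im(Z) = 17.22 ⇒ lagging (phase φ = 0.2°).

PF = 1 (lagging, φ = 0.2°)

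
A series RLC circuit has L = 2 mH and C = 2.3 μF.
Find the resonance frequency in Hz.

Step 1 — Resonance condition Im(Z)=0 gives ω₀ = 1/√(LC).
Step 2 — ω₀ = 1/√(0.002·2.3e-06) = 1.474e+04 rad/s.
Step 3 — f₀ = ω₀/(2π) = 2347 Hz.

f₀ = 2347 Hz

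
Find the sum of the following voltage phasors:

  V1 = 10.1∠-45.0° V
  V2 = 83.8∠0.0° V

Step 1 — Convert each phasor to rectangular form:
  V1 = 10.1·(cos(-45.0°) + j·sin(-45.0°)) = 7.142 - j7.142 V
  V2 = 83.8·(cos(0.0°) + j·sin(0.0°)) = 83.8 V
Step 2 — Sum components: V_total = 90.94 - j7.142 V.
Step 3 — Convert to polar: |V_total| = 91.22 V, ∠V_total = -4.5°.

V_total = 91.22∠-4.5° V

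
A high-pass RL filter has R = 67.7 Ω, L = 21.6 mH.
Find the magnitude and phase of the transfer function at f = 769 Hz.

Step 1 — Angular frequency: ω = 2π·769 = 4832 rad/s.
Step 2 — Transfer function: H(jω) = jωL/(R + jωL).
Step 3 — Numerator jωL = j·104.4; denominator R + jωL = 67.7 + j104.4.
Step 4 — H = 0.7038 + j0.4566.
Step 5 — Magnitude: |H| = 0.839 (-1.5 dB); phase: φ = 33.0°.

|H| = 0.839 (-1.5 dB), φ = 33.0°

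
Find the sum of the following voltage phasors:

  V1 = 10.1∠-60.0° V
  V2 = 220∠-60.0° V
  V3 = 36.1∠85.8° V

Step 1 — Convert each phasor to rectangular form:
  V1 = 10.1·(cos(-60.0°) + j·sin(-60.0°)) = 5.05 - j8.747 V
  V2 = 220·(cos(-60.0°) + j·sin(-60.0°)) = 110 - j190.5 V
  V3 = 36.1·(cos(85.8°) + j·sin(85.8°)) = 2.644 + j36 V
Step 2 — Sum components: V_total = 117.7 - j163.3 V.
Step 3 — Convert to polar: |V_total| = 201.3 V, ∠V_total = -54.2°.

V_total = 201.3∠-54.2° V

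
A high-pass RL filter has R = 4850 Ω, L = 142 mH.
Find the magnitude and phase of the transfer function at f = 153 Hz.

Step 1 — Angular frequency: ω = 2π·153 = 961.3 rad/s.
Step 2 — Transfer function: H(jω) = jωL/(R + jωL).
Step 3 — Numerator jωL = j·136.5; denominator R + jωL = 4850 + j136.5.
Step 4 — H = 0.0007916 + j0.02812.
Step 5 — Magnitude: |H| = 0.02813 (-31.0 dB); phase: φ = 88.4°.

|H| = 0.02813 (-31.0 dB), φ = 88.4°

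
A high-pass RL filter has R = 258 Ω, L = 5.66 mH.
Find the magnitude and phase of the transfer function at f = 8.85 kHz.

Step 1 — Angular frequency: ω = 2π·8850 = 5.561e+04 rad/s.
Step 2 — Transfer function: H(jω) = jωL/(R + jωL).
Step 3 — Numerator jωL = j·314.7; denominator R + jωL = 258 + j314.7.
Step 4 — H = 0.5981 + j0.4903.
Step 5 — Magnitude: |H| = 0.7734 (-2.2 dB); phase: φ = 39.3°.

|H| = 0.7734 (-2.2 dB), φ = 39.3°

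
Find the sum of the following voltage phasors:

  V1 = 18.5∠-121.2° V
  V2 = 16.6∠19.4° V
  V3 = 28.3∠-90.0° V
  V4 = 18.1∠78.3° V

Step 1 — Convert each phasor to rectangular form:
  V1 = 18.5·(cos(-121.2°) + j·sin(-121.2°)) = -9.583 - j15.82 V
  V2 = 16.6·(cos(19.4°) + j·sin(19.4°)) = 15.66 + j5.514 V
  V3 = 28.3·(cos(-90.0°) + j·sin(-90.0°)) = 0 - j28.3 V
  V4 = 18.1·(cos(78.3°) + j·sin(78.3°)) = 3.67 + j17.72 V
Step 2 — Sum components: V_total = 9.744 - j20.89 V.
Step 3 — Convert to polar: |V_total| = 23.05 V, ∠V_total = -65.0°.

V_total = 23.05∠-65.0° V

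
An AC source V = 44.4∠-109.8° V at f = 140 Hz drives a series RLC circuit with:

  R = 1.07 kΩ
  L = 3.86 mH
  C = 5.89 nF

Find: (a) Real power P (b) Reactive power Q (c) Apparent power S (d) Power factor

Step 1 — Angular frequency: ω = 2π·f = 2π·140 = 879.6 rad/s.
Step 2 — Component impedances:
  R: Z = R = 1070 Ω
  L: Z = jωL = j·879.6·0.00386 = 0 + j3.395 Ω
  C: Z = 1/(jωC) = -j/(ω·C) = 0 - j1.93e+05 Ω
Step 3 — Series combination: Z_total = R + L + C = 1070 - j1.93e+05 Ω = 1.93e+05∠-89.7° Ω.
Step 4 — Source phasor: V = 44.4∠-109.8° V = -15.04 - j41.78 V.
Step 5 — Current: I = V / Z = 0.000216 - j7.912e-05 A = 0.00023∠-20.1° A.
Step 6 — Complex power: S = V·I* = 5.662e-05 - j0.01021 VA.
Step 7 — Real power: P = Re(S) = 5.662e-05 W.
Step 8 — Reactive power: Q = Im(S) = -0.01021 VAR.
Step 9 — Apparent power: |S| = 0.01021 VA.
Step 10 — Power factor: PF = P/|S| = 0.005544 (leading).

(a) P = 5.662e-05 W  (b) Q = -0.01021 VAR  (c) S = 0.01021 VA  (d) PF = 0.005544 (leading)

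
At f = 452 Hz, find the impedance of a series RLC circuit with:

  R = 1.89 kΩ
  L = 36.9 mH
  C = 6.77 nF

Step 1 — Angular frequency: ω = 2π·f = 2π·452 = 2840 rad/s.
Step 2 — Component impedances:
  R: Z = R = 1890 Ω
  L: Z = jωL = j·2840·0.0369 = 0 + j104.8 Ω
  C: Z = 1/(jωC) = -j/(ω·C) = 0 - j5.201e+04 Ω
Step 3 — Series combination: Z_total = R + L + C = 1890 - j5.191e+04 Ω = 5.194e+04∠-87.9° Ω.

Z = 1890 - j5.191e+04 Ω = 5.194e+04∠-87.9° Ω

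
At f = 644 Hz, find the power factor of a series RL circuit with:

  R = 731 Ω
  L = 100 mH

Step 1 — Angular frequency: ω = 2π·f = 2π·644 = 4046 rad/s.
Step 2 — Component impedances:
  R: Z = R = 731 Ω
  L: Z = jωL = j·4046·0.1 = 0 + j404.6 Ω
Step 3 — Series combination: Z_total = R + L = 731 + j404.6 Ω = 835.5∠29.0° Ω.
Step 4 — Power factor: PF = cos(φ) = Re(Z)/|Z| = 731/835.5 = 0.8749.
Step 5 — Type: Im(Z) = 404.6 ⇒ lagging (phase φ = 29.0°).

PF = 0.8749 (lagging, φ = 29.0°)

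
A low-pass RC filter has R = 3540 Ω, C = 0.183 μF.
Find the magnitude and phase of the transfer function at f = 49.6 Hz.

Step 1 — Angular frequency: ω = 2π·49.6 = 311.6 rad/s.
Step 2 — Transfer function: H(jω) = 1/(1 + jωRC).
Step 3 — Denominator: 1 + jωRC = 1 + j·311.6·3540·1.83e-07 = 1 + j0.2019.
Step 4 — H = 0.9608 - j0.194.
Step 5 — Magnitude: |H| = 0.9802 (-0.2 dB); phase: φ = -11.4°.

|H| = 0.9802 (-0.2 dB), φ = -11.4°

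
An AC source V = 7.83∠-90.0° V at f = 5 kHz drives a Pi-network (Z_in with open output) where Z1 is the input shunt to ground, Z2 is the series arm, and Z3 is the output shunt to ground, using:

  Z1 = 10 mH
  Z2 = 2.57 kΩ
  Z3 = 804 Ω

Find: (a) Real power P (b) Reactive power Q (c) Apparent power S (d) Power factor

Step 1 — Angular frequency: ω = 2π·f = 2π·5000 = 3.142e+04 rad/s.
Step 2 — Component impedances:
  Z1: Z = jωL = j·3.142e+04·0.01 = 0 + j314.2 Ω
  Z2: Z = R = 2570 Ω
  Z3: Z = R = 804 Ω
Step 3 — With open output, the series arm Z2 and the output shunt Z3 appear in series to ground: Z2 + Z3 = 3374 Ω.
Step 4 — Parallel with input shunt Z1: Z_in = Z1 || (Z2 + Z3) = 29 + j311.5 Ω = 312.8∠84.7° Ω.
Step 5 — Source phasor: V = 7.83∠-90.0° V = 0 - j7.83 V.
Step 6 — Current: I = V / Z = -0.02492 - j0.002321 A = 0.02503∠-174.7° A.
Step 7 — Complex power: S = V·I* = 0.01817 + j0.1952 VA.
Step 8 — Real power: P = Re(S) = 0.01817 W.
Step 9 — Reactive power: Q = Im(S) = 0.1952 VAR.
Step 10 — Apparent power: |S| = 0.196 VA.
Step 11 — Power factor: PF = P/|S| = 0.09271 (lagging).

(a) P = 0.01817 W  (b) Q = 0.1952 VAR  (c) S = 0.196 VA  (d) PF = 0.09271 (lagging)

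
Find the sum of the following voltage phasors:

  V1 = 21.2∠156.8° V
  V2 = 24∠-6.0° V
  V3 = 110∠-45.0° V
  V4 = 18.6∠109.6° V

Step 1 — Convert each phasor to rectangular form:
  V1 = 21.2·(cos(156.8°) + j·sin(156.8°)) = -19.49 + j8.352 V
  V2 = 24·(cos(-6.0°) + j·sin(-6.0°)) = 23.87 - j2.509 V
  V3 = 110·(cos(-45.0°) + j·sin(-45.0°)) = 77.78 - j77.78 V
  V4 = 18.6·(cos(109.6°) + j·sin(109.6°)) = -6.239 + j17.52 V
Step 2 — Sum components: V_total = 75.93 - j54.42 V.
Step 3 — Convert to polar: |V_total| = 93.41 V, ∠V_total = -35.6°.

V_total = 93.41∠-35.6° V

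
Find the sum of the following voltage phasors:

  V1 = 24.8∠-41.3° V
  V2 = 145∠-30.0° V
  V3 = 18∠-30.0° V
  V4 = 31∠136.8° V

Step 1 — Convert each phasor to rectangular form:
  V1 = 24.8·(cos(-41.3°) + j·sin(-41.3°)) = 18.63 - j16.37 V
  V2 = 145·(cos(-30.0°) + j·sin(-30.0°)) = 125.6 - j72.5 V
  V3 = 18·(cos(-30.0°) + j·sin(-30.0°)) = 15.59 - j9 V
  V4 = 31·(cos(136.8°) + j·sin(136.8°)) = -22.6 + j21.22 V
Step 2 — Sum components: V_total = 137.2 - j76.65 V.
Step 3 — Convert to polar: |V_total| = 157.2 V, ∠V_total = -29.2°.

V_total = 157.2∠-29.2° V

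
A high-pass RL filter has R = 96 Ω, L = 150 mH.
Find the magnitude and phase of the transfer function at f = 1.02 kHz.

Step 1 — Angular frequency: ω = 2π·1020 = 6409 rad/s.
Step 2 — Transfer function: H(jω) = jωL/(R + jωL).
Step 3 — Numerator jωL = j·961.3; denominator R + jωL = 96 + j961.3.
Step 4 — H = 0.9901 + j0.09888.
Step 5 — Magnitude: |H| = 0.9951 (-0.0 dB); phase: φ = 5.7°.

|H| = 0.9951 (-0.0 dB), φ = 5.7°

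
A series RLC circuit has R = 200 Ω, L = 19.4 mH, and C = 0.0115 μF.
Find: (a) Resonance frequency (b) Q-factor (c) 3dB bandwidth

Step 1 — Resonance: ω₀ = 1/√(LC) = 1/√(0.0194·1.15e-08) = 6.695e+04 rad/s.
Step 2 — f₀ = ω₀/(2π) = 1.066e+04 Hz.
Step 3 — Series Q: Q = ω₀L/R = 6.695e+04·0.0194/200 = 6.494.
Step 4 — Bandwidth: Δω = ω₀/Q = 1.031e+04 rad/s; BW = Δω/(2π) = 1641 Hz.

(a) f₀ = 1.066e+04 Hz  (b) Q = 6.494  (c) BW = 1641 Hz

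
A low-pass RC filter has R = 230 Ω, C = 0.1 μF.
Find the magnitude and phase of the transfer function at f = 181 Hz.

Step 1 — Angular frequency: ω = 2π·181 = 1137 rad/s.
Step 2 — Transfer function: H(jω) = 1/(1 + jωRC).
Step 3 — Denominator: 1 + jωRC = 1 + j·1137·230·1e-07 = 1 + j0.02616.
Step 4 — H = 0.9993 - j0.02614.
Step 5 — Magnitude: |H| = 0.9997 (-0.0 dB); phase: φ = -1.5°.

|H| = 0.9997 (-0.0 dB), φ = -1.5°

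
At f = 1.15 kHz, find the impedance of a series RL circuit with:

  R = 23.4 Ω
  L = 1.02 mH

Step 1 — Angular frequency: ω = 2π·f = 2π·1150 = 7226 rad/s.
Step 2 — Component impedances:
  R: Z = R = 23.4 Ω
  L: Z = jωL = j·7226·0.00102 = 0 + j7.37 Ω
Step 3 — Series combination: Z_total = R + L = 23.4 + j7.37 Ω = 24.53∠17.5° Ω.

Z = 23.4 + j7.37 Ω = 24.53∠17.5° Ω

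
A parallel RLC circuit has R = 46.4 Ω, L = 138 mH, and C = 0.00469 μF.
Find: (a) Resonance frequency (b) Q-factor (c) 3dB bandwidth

Step 1 — Resonance: ω₀ = 1/√(LC) = 1/√(0.138·4.69e-09) = 3.931e+04 rad/s.
Step 2 — f₀ = ω₀/(2π) = 6256 Hz.
Step 3 — Parallel Q: Q = R/(ω₀L) = 46.4/(3.931e+04·0.138) = 0.008554.
Step 4 — Bandwidth: Δω = ω₀/Q = 4.595e+06 rad/s; BW = Δω/(2π) = 7.314e+05 Hz.

(a) f₀ = 6256 Hz  (b) Q = 0.008554  (c) BW = 7.314e+05 Hz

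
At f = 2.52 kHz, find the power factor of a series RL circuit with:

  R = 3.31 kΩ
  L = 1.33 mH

Step 1 — Angular frequency: ω = 2π·f = 2π·2520 = 1.583e+04 rad/s.
Step 2 — Component impedances:
  R: Z = R = 3310 Ω
  L: Z = jωL = j·1.583e+04·0.00133 = 0 + j21.06 Ω
Step 3 — Series combination: Z_total = R + L = 3310 + j21.06 Ω = 3310∠0.4° Ω.
Step 4 — Power factor: PF = cos(φ) = Re(Z)/|Z| = 3310/3310 = 1.
Step 5 — Type: Im(Z) = 21.06 ⇒ lagging (phase φ = 0.4°).

PF = 1 (lagging, φ = 0.4°)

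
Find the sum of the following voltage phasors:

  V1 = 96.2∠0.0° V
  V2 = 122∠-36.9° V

Step 1 — Convert each phasor to rectangular form:
  V1 = 96.2·(cos(0.0°) + j·sin(0.0°)) = 96.2 V
  V2 = 122·(cos(-36.9°) + j·sin(-36.9°)) = 97.56 - j73.25 V
Step 2 — Sum components: V_total = 193.8 - j73.25 V.
Step 3 — Convert to polar: |V_total| = 207.1 V, ∠V_total = -20.7°.

V_total = 207.1∠-20.7° V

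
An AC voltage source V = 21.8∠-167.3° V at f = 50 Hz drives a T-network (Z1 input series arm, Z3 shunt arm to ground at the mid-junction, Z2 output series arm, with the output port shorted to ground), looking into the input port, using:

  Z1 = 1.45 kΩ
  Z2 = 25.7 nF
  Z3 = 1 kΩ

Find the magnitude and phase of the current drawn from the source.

Step 1 — Angular frequency: ω = 2π·f = 2π·50 = 314.2 rad/s.
Step 2 — Component impedances:
  Z1: Z = R = 1450 Ω
  Z2: Z = 1/(jωC) = -j/(ω·C) = 0 - j1.239e+05 Ω
  Z3: Z = R = 1000 Ω
Step 3 — With the output port shorted to ground, the output series arm Z2 runs from the junction to ground; the shunt arm Z3 also runs from the junction to ground. They appear in parallel: Z3 || Z2 = 999.9 - j8.073 Ω.
Step 4 — Series with input arm Z1: Z_in = Z1 + (Z3 || Z2) = 2450 - j8.073 Ω = 2450∠-0.2° Ω.
Step 5 — Source phasor: V = 21.8∠-167.3° V = -21.27 - j4.793 V.
Step 6 — Ohm's law: I = V / Z_total = (-21.27 - j4.793) / (2450 - j8.073) = -0.008674 - j0.001985 A.
Step 7 — Convert to polar: |I| = 0.008898 A, ∠I = -167.1°.

I = 0.008898∠-167.1° A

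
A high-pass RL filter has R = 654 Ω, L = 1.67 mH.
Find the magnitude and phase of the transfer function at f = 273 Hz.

Step 1 — Angular frequency: ω = 2π·273 = 1715 rad/s.
Step 2 — Transfer function: H(jω) = jωL/(R + jωL).
Step 3 — Numerator jωL = j·2.865; denominator R + jωL = 654 + j2.865.
Step 4 — H = 1.918e-05 + j0.00438.
Step 5 — Magnitude: |H| = 0.00438 (-47.2 dB); phase: φ = 89.7°.

|H| = 0.00438 (-47.2 dB), φ = 89.7°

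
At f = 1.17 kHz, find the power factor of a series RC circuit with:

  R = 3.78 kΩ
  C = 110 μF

Step 1 — Angular frequency: ω = 2π·f = 2π·1170 = 7351 rad/s.
Step 2 — Component impedances:
  R: Z = R = 3780 Ω
  C: Z = 1/(jωC) = -j/(ω·C) = 0 - j1.237 Ω
Step 3 — Series combination: Z_total = R + C = 3780 - j1.237 Ω = 3780∠-0.0° Ω.
Step 4 — Power factor: PF = cos(φ) = Re(Z)/|Z| = 3780/3780 = 1.
Step 5 — Type: Im(Z) = -1.237 ⇒ leading (phase φ = -0.0°).

PF = 1 (leading, φ = -0.0°)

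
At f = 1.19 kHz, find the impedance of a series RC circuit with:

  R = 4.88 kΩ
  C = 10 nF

Step 1 — Angular frequency: ω = 2π·f = 2π·1190 = 7477 rad/s.
Step 2 — Component impedances:
  R: Z = R = 4880 Ω
  C: Z = 1/(jωC) = -j/(ω·C) = 0 - j1.337e+04 Ω
Step 3 — Series combination: Z_total = R + C = 4880 - j1.337e+04 Ω = 1.424e+04∠-70.0° Ω.

Z = 4880 - j1.337e+04 Ω = 1.424e+04∠-70.0° Ω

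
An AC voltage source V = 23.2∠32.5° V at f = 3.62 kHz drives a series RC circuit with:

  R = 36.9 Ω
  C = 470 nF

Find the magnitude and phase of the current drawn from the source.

Step 1 — Angular frequency: ω = 2π·f = 2π·3620 = 2.275e+04 rad/s.
Step 2 — Component impedances:
  R: Z = R = 36.9 Ω
  C: Z = 1/(jωC) = -j/(ω·C) = 0 - j93.54 Ω
Step 3 — Series combination: Z_total = R + C = 36.9 - j93.54 Ω = 100.6∠-68.5° Ω.
Step 4 — Source phasor: V = 23.2∠32.5° V = 19.57 + j12.47 V.
Step 5 — Ohm's law: I = V / Z_total = (19.57 + j12.47) / (36.9 - j93.54) = -0.04391 + j0.2265 A.
Step 6 — Convert to polar: |I| = 0.2307 A, ∠I = 101.0°.

I = 0.2307∠101.0° A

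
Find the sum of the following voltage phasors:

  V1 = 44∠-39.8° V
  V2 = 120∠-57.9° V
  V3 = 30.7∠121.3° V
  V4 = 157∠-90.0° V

Step 1 — Convert each phasor to rectangular form:
  V1 = 44·(cos(-39.8°) + j·sin(-39.8°)) = 33.8 - j28.16 V
  V2 = 120·(cos(-57.9°) + j·sin(-57.9°)) = 63.77 - j101.7 V
  V3 = 30.7·(cos(121.3°) + j·sin(121.3°)) = -15.95 + j26.23 V
  V4 = 157·(cos(-90.0°) + j·sin(-90.0°)) = 0 - j157 V
Step 2 — Sum components: V_total = 81.62 - j260.6 V.
Step 3 — Convert to polar: |V_total| = 273.1 V, ∠V_total = -72.6°.

V_total = 273.1∠-72.6° V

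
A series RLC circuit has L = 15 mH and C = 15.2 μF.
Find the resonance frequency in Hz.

Step 1 — Resonance condition Im(Z)=0 gives ω₀ = 1/√(LC).
Step 2 — ω₀ = 1/√(0.015·1.52e-05) = 2094 rad/s.
Step 3 — f₀ = ω₀/(2π) = 333.3 Hz.

f₀ = 333.3 Hz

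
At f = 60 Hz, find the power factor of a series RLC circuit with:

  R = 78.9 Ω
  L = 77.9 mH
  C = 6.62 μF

Step 1 — Angular frequency: ω = 2π·f = 2π·60 = 377 rad/s.
Step 2 — Component impedances:
  R: Z = R = 78.9 Ω
  L: Z = jωL = j·377·0.0779 = 0 + j29.37 Ω
  C: Z = 1/(jωC) = -j/(ω·C) = 0 - j400.7 Ω
Step 3 — Series combination: Z_total = R + L + C = 78.9 - j371.3 Ω = 379.6∠-78.0° Ω.
Step 4 — Power factor: PF = cos(φ) = Re(Z)/|Z| = 78.9/379.61 = 0.2078.
Step 5 — Type: Im(Z) = -371.3 ⇒ leading (phase φ = -78.0°).

PF = 0.2078 (leading, φ = -78.0°)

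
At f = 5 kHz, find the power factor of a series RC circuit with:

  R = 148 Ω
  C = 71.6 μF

Step 1 — Angular frequency: ω = 2π·f = 2π·5000 = 3.142e+04 rad/s.
Step 2 — Component impedances:
  R: Z = R = 148 Ω
  C: Z = 1/(jωC) = -j/(ω·C) = 0 - j0.4446 Ω
Step 3 — Series combination: Z_total = R + C = 148 - j0.4446 Ω = 148∠-0.2° Ω.
Step 4 — Power factor: PF = cos(φ) = Re(Z)/|Z| = 148/148 = 1.
Step 5 — Type: Im(Z) = -0.4446 ⇒ leading (phase φ = -0.2°).

PF = 1 (leading, φ = -0.2°)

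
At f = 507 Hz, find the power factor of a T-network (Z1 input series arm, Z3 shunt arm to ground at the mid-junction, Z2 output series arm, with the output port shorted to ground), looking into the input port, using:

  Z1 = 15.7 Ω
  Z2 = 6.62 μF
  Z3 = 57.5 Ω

Step 1 — Angular frequency: ω = 2π·f = 2π·507 = 3186 rad/s.
Step 2 — Component impedances:
  Z1: Z = R = 15.7 Ω
  Z2: Z = 1/(jωC) = -j/(ω·C) = 0 - j47.42 Ω
  Z3: Z = R = 57.5 Ω
Step 3 — With the output port shorted to ground, the output series arm Z2 runs from the junction to ground; the shunt arm Z3 also runs from the junction to ground. They appear in parallel: Z3 || Z2 = 23.28 - j28.22 Ω.
Step 4 — Series with input arm Z1: Z_in = Z1 + (Z3 || Z2) = 38.98 - j28.22 Ω = 48.12∠-35.9° Ω.
Step 5 — Power factor: PF = cos(φ) = Re(Z)/|Z| = 38.976/48.122 = 0.8099.
Step 6 — Type: Im(Z) = -28.22 ⇒ leading (phase φ = -35.9°).

PF = 0.8099 (leading, φ = -35.9°)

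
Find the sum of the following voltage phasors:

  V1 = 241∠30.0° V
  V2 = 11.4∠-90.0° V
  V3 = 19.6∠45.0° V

Step 1 — Convert each phasor to rectangular form:
  V1 = 241·(cos(30.0°) + j·sin(30.0°)) = 208.7 + j120.5 V
  V2 = 11.4·(cos(-90.0°) + j·sin(-90.0°)) = 0 - j11.4 V
  V3 = 19.6·(cos(45.0°) + j·sin(45.0°)) = 13.86 + j13.86 V
Step 2 — Sum components: V_total = 222.6 + j123 V.
Step 3 — Convert to polar: |V_total| = 254.3 V, ∠V_total = 28.9°.

V_total = 254.3∠28.9° V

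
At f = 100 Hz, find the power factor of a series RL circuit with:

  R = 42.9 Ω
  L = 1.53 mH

Step 1 — Angular frequency: ω = 2π·f = 2π·100 = 628.3 rad/s.
Step 2 — Component impedances:
  R: Z = R = 42.9 Ω
  L: Z = jωL = j·628.3·0.00153 = 0 + j0.9613 Ω
Step 3 — Series combination: Z_total = R + L = 42.9 + j0.9613 Ω = 42.91∠1.3° Ω.
Step 4 — Power factor: PF = cos(φ) = Re(Z)/|Z| = 42.9/42.911 = 0.9997.
Step 5 — Type: Im(Z) = 0.9613 ⇒ lagging (phase φ = 1.3°).

PF = 0.9997 (lagging, φ = 1.3°)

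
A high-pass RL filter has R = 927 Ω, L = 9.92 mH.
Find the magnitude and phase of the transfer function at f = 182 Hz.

Step 1 — Angular frequency: ω = 2π·182 = 1144 rad/s.
Step 2 — Transfer function: H(jω) = jωL/(R + jωL).
Step 3 — Numerator jωL = j·11.34; denominator R + jωL = 927 + j11.34.
Step 4 — H = 0.0001497 + j0.01224.
Step 5 — Magnitude: |H| = 0.01224 (-38.2 dB); phase: φ = 89.3°.

|H| = 0.01224 (-38.2 dB), φ = 89.3°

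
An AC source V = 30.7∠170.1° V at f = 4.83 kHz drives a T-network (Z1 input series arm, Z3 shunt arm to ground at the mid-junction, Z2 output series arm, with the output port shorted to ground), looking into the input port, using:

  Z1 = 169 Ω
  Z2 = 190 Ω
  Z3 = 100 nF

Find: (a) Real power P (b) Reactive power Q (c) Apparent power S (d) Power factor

Step 1 — Angular frequency: ω = 2π·f = 2π·4830 = 3.035e+04 rad/s.
Step 2 — Component impedances:
  Z1: Z = R = 169 Ω
  Z2: Z = R = 190 Ω
  Z3: Z = 1/(jωC) = -j/(ω·C) = 0 - j329.5 Ω
Step 3 — With the output port shorted to ground, the output series arm Z2 runs from the junction to ground; the shunt arm Z3 also runs from the junction to ground. They appear in parallel: Z3 || Z2 = 142.6 - j82.22 Ω.
Step 4 — Series with input arm Z1: Z_in = Z1 + (Z3 || Z2) = 311.6 - j82.22 Ω = 322.3∠-14.8° Ω.
Step 5 — Source phasor: V = 30.7∠170.1° V = -30.24 + j5.278 V.
Step 6 — Current: I = V / Z = -0.09492 - j0.008107 A = 0.09527∠-175.1° A.
Step 7 — Complex power: S = V·I* = 2.828 - j0.7462 VA.
Step 8 — Real power: P = Re(S) = 2.828 W.
Step 9 — Reactive power: Q = Im(S) = -0.7462 VAR.
Step 10 — Apparent power: |S| = 2.925 VA.
Step 11 — Power factor: PF = P/|S| = 0.9669 (leading).

(a) P = 2.828 W  (b) Q = -0.7462 VAR  (c) S = 2.925 VA  (d) PF = 0.9669 (leading)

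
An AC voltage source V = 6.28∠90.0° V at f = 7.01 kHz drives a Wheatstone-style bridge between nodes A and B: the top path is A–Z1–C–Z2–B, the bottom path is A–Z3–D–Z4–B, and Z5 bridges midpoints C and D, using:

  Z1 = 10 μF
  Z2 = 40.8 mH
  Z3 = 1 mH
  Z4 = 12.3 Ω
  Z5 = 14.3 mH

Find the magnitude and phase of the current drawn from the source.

Step 1 — Angular frequency: ω = 2π·f = 2π·7010 = 4.405e+04 rad/s.
Step 2 — Component impedances:
  Z1: Z = 1/(jωC) = -j/(ω·C) = 0 - j2.27 Ω
  Z2: Z = jωL = j·4.405e+04·0.0408 = 0 + j1797 Ω
  Z3: Z = jωL = j·4.405e+04·0.001 = 0 + j44.05 Ω
  Z4: Z = R = 12.3 Ω
  Z5: Z = jωL = j·4.405e+04·0.0143 = 0 + j629.8 Ω
Step 3 — Bridge requires nodal analysis (the Z5 bridge couples midpoints C and D, so the two paths cannot be reduced to a simple series/parallel combination). Setting node B to ground and injecting 1 A at node A, the 3-node admittance system at A, C, D solves to V_A = Z_AB = 11.75 + j40.31 Ω = 41.98∠73.7° Ω.
Step 4 — Source phasor: V = 6.28∠90.0° V = 0 + j6.28 V.
Step 5 — Ohm's law: I = V / Z_total = (0 + j6.28) / (11.75 + j40.31) = 0.1436 + j0.04187 A.
Step 6 — Convert to polar: |I| = 0.1496 A, ∠I = 16.3°.

I = 0.1496∠16.3° A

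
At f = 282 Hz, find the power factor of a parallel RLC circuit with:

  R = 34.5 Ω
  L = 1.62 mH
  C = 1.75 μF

Step 1 — Angular frequency: ω = 2π·f = 2π·282 = 1772 rad/s.
Step 2 — Component impedances:
  R: Z = R = 34.5 Ω
  L: Z = jωL = j·1772·0.00162 = 0 + j2.87 Ω
  C: Z = 1/(jωC) = -j/(ω·C) = 0 - j322.5 Ω
Step 3 — Parallel combination: 1/Z_total = 1/R + 1/L + 1/C; Z_total = 0.2414 + j2.876 Ω = 2.886∠85.2° Ω.
Step 4 — Power factor: PF = cos(φ) = Re(Z)/|Z| = 0.2414/2.886 = 0.08365.
Step 5 — Type: Im(Z) = 2.876 ⇒ lagging (phase φ = 85.2°).

PF = 0.08365 (lagging, φ = 85.2°)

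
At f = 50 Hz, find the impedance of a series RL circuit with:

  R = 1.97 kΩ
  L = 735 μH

Step 1 — Angular frequency: ω = 2π·f = 2π·50 = 314.2 rad/s.
Step 2 — Component impedances:
  R: Z = R = 1970 Ω
  L: Z = jωL = j·314.2·0.000735 = 0 + j0.2309 Ω
Step 3 — Series combination: Z_total = R + L = 1970 + j0.2309 Ω = 1970∠0.0° Ω.

Z = 1970 + j0.2309 Ω = 1970∠0.0° Ω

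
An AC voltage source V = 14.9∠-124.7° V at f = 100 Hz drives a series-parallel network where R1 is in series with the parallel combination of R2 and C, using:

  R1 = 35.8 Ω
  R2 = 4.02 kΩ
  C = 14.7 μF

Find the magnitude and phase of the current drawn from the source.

Step 1 — Angular frequency: ω = 2π·f = 2π·100 = 628.3 rad/s.
Step 2 — Component impedances:
  R1: Z = R = 35.8 Ω
  R2: Z = R = 4020 Ω
  C: Z = 1/(jωC) = -j/(ω·C) = 0 - j108.3 Ω
Step 3 — Parallel branch: R2 || C = 1/(1/R2 + 1/C) = 2.914 - j108.2 Ω.
Step 4 — Series with R1: Z_total = R1 + (R2 || C) = 38.71 - j108.2 Ω = 114.9∠-70.3° Ω.
Step 5 — Source phasor: V = 14.9∠-124.7° V = -8.482 - j12.25 V.
Step 6 — Ohm's law: I = V / Z_total = (-8.482 - j12.25) / (38.71 - j108.2) = 0.0755 - j0.1054 A.
Step 7 — Convert to polar: |I| = 0.1297 A, ∠I = -54.4°.

I = 0.1297∠-54.4° A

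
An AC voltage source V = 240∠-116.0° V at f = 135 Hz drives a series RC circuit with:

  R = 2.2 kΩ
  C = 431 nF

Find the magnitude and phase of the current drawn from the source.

Step 1 — Angular frequency: ω = 2π·f = 2π·135 = 848.2 rad/s.
Step 2 — Component impedances:
  R: Z = R = 2200 Ω
  C: Z = 1/(jωC) = -j/(ω·C) = 0 - j2735 Ω
Step 3 — Series combination: Z_total = R + C = 2200 - j2735 Ω = 3510∠-51.2° Ω.
Step 4 — Source phasor: V = 240∠-116.0° V = -105.2 - j215.7 V.
Step 5 — Ohm's law: I = V / Z_total = (-105.2 - j215.7) / (2200 - j2735) = 0.0291 - j0.06187 A.
Step 6 — Convert to polar: |I| = 0.06837 A, ∠I = -64.8°.

I = 0.06837∠-64.8° A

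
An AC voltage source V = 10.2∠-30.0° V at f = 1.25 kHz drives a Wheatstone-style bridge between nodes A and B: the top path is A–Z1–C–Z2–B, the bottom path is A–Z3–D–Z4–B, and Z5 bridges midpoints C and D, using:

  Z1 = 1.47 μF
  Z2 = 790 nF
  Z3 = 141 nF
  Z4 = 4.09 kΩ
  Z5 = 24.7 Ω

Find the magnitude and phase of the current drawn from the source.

Step 1 — Angular frequency: ω = 2π·f = 2π·1250 = 7854 rad/s.
Step 2 — Component impedances:
  Z1: Z = 1/(jωC) = -j/(ω·C) = 0 - j86.61 Ω
  Z2: Z = 1/(jωC) = -j/(ω·C) = 0 - j161.2 Ω
  Z3: Z = 1/(jωC) = -j/(ω·C) = 0 - j903 Ω
  Z4: Z = R = 4090 Ω
  Z5: Z = R = 24.7 Ω
Step 3 — Bridge requires nodal analysis (the Z5 bridge couples midpoints C and D, so the two paths cannot be reduced to a simple series/parallel combination). Setting node B to ground and injecting 1 A at node A, the 3-node admittance system at A, C, D solves to V_A = Z_AB = 6.489 - j239.8 Ω = 239.9∠-88.4° Ω.
Step 4 — Source phasor: V = 10.2∠-30.0° V = 8.833 - j5.1 V.
Step 5 — Ohm's law: I = V / Z_total = (8.833 - j5.1) / (6.489 - j239.8) = 0.02225 + j0.03624 A.
Step 6 — Convert to polar: |I| = 0.04252 A, ∠I = 58.4°.

I = 0.04252∠58.4° A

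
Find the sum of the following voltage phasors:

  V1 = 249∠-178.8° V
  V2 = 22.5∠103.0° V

Step 1 — Convert each phasor to rectangular form:
  V1 = 249·(cos(-178.8°) + j·sin(-178.8°)) = -248.9 - j5.215 V
  V2 = 22.5·(cos(103.0°) + j·sin(103.0°)) = -5.061 + j21.92 V
Step 2 — Sum components: V_total = -254 + j16.71 V.
Step 3 — Convert to polar: |V_total| = 254.6 V, ∠V_total = 176.2°.

V_total = 254.6∠176.2° V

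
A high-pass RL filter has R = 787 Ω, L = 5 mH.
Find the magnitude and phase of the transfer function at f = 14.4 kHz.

Step 1 — Angular frequency: ω = 2π·1.44e+04 = 9.048e+04 rad/s.
Step 2 — Transfer function: H(jω) = jωL/(R + jωL).
Step 3 — Numerator jωL = j·452.4; denominator R + jωL = 787 + j452.4.
Step 4 — H = 0.2484 + j0.4321.
Step 5 — Magnitude: |H| = 0.4984 (-6.0 dB); phase: φ = 60.1°.

|H| = 0.4984 (-6.0 dB), φ = 60.1°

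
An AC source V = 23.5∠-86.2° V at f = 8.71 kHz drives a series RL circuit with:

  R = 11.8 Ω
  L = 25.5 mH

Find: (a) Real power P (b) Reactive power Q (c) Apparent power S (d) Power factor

Step 1 — Angular frequency: ω = 2π·f = 2π·8710 = 5.473e+04 rad/s.
Step 2 — Component impedances:
  R: Z = R = 11.8 Ω
  L: Z = jωL = j·5.473e+04·0.0255 = 0 + j1396 Ω
Step 3 — Series combination: Z_total = R + L = 11.8 + j1396 Ω = 1396∠89.5° Ω.
Step 4 — Source phasor: V = 23.5∠-86.2° V = 1.557 - j23.45 V.
Step 5 — Current: I = V / Z = -0.01679 - j0.001258 A = 0.01684∠-175.7° A.
Step 6 — Complex power: S = V·I* = 0.003346 + j0.3957 VA.
Step 7 — Real power: P = Re(S) = 0.003346 W.
Step 8 — Reactive power: Q = Im(S) = 0.3957 VAR.
Step 9 — Apparent power: |S| = 0.3957 VA.
Step 10 — Power factor: PF = P/|S| = 0.008455 (lagging).

(a) P = 0.003346 W  (b) Q = 0.3957 VAR  (c) S = 0.3957 VA  (d) PF = 0.008455 (lagging)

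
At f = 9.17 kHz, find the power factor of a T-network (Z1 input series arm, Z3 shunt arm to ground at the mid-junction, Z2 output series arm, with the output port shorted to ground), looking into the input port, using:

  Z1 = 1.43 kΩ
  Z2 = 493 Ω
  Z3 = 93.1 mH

Step 1 — Angular frequency: ω = 2π·f = 2π·9170 = 5.762e+04 rad/s.
Step 2 — Component impedances:
  Z1: Z = R = 1430 Ω
  Z2: Z = R = 493 Ω
  Z3: Z = jωL = j·5.762e+04·0.0931 = 0 + j5364 Ω
Step 3 — With the output port shorted to ground, the output series arm Z2 runs from the junction to ground; the shunt arm Z3 also runs from the junction to ground. They appear in parallel: Z3 || Z2 = 488.9 + j44.93 Ω.
Step 4 — Series with input arm Z1: Z_in = Z1 + (Z3 || Z2) = 1919 + j44.93 Ω = 1919∠1.3° Ω.
Step 5 — Power factor: PF = cos(φ) = Re(Z)/|Z| = 1918.9/1919.4 = 0.9997.
Step 6 — Type: Im(Z) = 44.93 ⇒ lagging (phase φ = 1.3°).

PF = 0.9997 (lagging, φ = 1.3°)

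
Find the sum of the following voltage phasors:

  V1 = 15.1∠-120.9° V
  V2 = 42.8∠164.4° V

Step 1 — Convert each phasor to rectangular form:
  V1 = 15.1·(cos(-120.9°) + j·sin(-120.9°)) = -7.754 - j12.96 V
  V2 = 42.8·(cos(164.4°) + j·sin(164.4°)) = -41.22 + j11.51 V
Step 2 — Sum components: V_total = -48.98 - j1.447 V.
Step 3 — Convert to polar: |V_total| = 49 V, ∠V_total = -178.3°.

V_total = 49∠-178.3° V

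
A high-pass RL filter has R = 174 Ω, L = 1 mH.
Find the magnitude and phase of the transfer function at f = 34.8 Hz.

Step 1 — Angular frequency: ω = 2π·34.8 = 218.7 rad/s.
Step 2 — Transfer function: H(jω) = jωL/(R + jωL).
Step 3 — Numerator jωL = j·0.2187; denominator R + jωL = 174 + j0.2187.
Step 4 — H = 1.579e-06 + j0.001257.
Step 5 — Magnitude: |H| = 0.001257 (-58.0 dB); phase: φ = 89.9°.

|H| = 0.001257 (-58.0 dB), φ = 89.9°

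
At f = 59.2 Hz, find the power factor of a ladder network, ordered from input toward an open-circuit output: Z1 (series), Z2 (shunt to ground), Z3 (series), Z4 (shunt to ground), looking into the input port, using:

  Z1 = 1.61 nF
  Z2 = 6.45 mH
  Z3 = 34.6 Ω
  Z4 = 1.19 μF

Step 1 — Angular frequency: ω = 2π·f = 2π·59.2 = 372 rad/s.
Step 2 — Component impedances:
  Z1: Z = 1/(jωC) = -j/(ω·C) = 0 - j1.67e+06 Ω
  Z2: Z = jωL = j·372·0.00645 = 0 + j2.399 Ω
  Z3: Z = R = 34.6 Ω
  Z4: Z = 1/(jωC) = -j/(ω·C) = 0 - j2259 Ω
Step 3 — Ladder network (open output): work backward from the far end, alternating series and parallel combinations. Z_in = 0 - j1.67e+06 Ω = 1.67e+06∠-90.0° Ω.
Step 4 — Power factor: PF = cos(φ) = Re(Z)/|Z| = 3.909e-05/1.67e+06 = 2.341e-11.
Step 5 — Type: Im(Z) = -1.67e+06 ⇒ leading (phase φ = -90.0°).

PF = 2.341e-11 (leading, φ = -90.0°)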